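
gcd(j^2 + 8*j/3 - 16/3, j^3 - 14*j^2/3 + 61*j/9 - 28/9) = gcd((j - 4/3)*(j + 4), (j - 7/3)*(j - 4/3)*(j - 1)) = j - 4/3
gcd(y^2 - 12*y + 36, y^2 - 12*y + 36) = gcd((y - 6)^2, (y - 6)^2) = y^2 - 12*y + 36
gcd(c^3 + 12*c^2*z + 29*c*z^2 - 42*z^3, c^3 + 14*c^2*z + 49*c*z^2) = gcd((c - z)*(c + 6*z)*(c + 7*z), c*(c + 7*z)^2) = c + 7*z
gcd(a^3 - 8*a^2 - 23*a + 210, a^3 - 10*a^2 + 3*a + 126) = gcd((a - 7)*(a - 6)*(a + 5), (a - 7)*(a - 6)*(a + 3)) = a^2 - 13*a + 42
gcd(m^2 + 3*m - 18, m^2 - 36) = m + 6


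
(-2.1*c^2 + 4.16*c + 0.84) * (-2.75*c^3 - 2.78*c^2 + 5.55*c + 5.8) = 5.775*c^5 - 5.602*c^4 - 25.5298*c^3 + 8.5728*c^2 + 28.79*c + 4.872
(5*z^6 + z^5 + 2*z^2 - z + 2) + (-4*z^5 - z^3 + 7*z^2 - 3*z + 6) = 5*z^6 - 3*z^5 - z^3 + 9*z^2 - 4*z + 8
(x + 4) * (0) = 0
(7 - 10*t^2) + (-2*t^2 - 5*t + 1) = -12*t^2 - 5*t + 8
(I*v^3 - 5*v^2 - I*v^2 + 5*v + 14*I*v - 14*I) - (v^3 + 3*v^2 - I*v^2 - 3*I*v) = -v^3 + I*v^3 - 8*v^2 + 5*v + 17*I*v - 14*I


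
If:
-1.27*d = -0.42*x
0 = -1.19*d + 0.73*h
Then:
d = 0.330708661417323*x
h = 0.539100420666595*x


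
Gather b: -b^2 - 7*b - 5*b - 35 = -b^2 - 12*b - 35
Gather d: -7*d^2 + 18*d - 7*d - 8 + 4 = -7*d^2 + 11*d - 4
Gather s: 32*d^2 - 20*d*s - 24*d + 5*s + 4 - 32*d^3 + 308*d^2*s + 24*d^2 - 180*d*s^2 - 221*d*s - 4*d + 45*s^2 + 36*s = -32*d^3 + 56*d^2 - 28*d + s^2*(45 - 180*d) + s*(308*d^2 - 241*d + 41) + 4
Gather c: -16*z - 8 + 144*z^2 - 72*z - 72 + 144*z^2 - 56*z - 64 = 288*z^2 - 144*z - 144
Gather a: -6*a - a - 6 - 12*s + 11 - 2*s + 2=-7*a - 14*s + 7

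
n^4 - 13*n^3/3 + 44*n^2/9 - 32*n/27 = n*(n - 8/3)*(n - 4/3)*(n - 1/3)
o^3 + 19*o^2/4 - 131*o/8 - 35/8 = (o - 5/2)*(o + 1/4)*(o + 7)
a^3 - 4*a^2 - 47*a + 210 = (a - 6)*(a - 5)*(a + 7)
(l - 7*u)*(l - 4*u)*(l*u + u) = l^3*u - 11*l^2*u^2 + l^2*u + 28*l*u^3 - 11*l*u^2 + 28*u^3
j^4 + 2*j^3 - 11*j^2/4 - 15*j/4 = j*(j - 3/2)*(j + 1)*(j + 5/2)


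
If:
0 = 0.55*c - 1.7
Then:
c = 3.09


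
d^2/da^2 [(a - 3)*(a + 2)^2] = 6*a + 2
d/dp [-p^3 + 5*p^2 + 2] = p*(10 - 3*p)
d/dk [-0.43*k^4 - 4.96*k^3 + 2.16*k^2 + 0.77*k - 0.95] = -1.72*k^3 - 14.88*k^2 + 4.32*k + 0.77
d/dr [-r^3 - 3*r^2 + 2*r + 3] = -3*r^2 - 6*r + 2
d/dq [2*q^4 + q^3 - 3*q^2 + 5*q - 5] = 8*q^3 + 3*q^2 - 6*q + 5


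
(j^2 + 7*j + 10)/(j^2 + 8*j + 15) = (j + 2)/(j + 3)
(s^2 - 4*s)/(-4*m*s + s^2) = (4 - s)/(4*m - s)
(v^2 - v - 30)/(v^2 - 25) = (v - 6)/(v - 5)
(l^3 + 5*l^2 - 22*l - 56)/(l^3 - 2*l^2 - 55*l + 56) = (l^2 - 2*l - 8)/(l^2 - 9*l + 8)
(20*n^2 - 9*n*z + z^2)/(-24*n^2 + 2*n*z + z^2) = (-5*n + z)/(6*n + z)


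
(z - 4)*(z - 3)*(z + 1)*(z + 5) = z^4 - z^3 - 25*z^2 + 37*z + 60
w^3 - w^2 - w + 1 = (w - 1)^2*(w + 1)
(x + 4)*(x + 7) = x^2 + 11*x + 28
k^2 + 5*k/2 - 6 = (k - 3/2)*(k + 4)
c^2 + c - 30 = (c - 5)*(c + 6)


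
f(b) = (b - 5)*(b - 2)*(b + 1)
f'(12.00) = 291.00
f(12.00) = 910.00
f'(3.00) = -6.00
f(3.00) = -8.00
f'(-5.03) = 139.26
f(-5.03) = -284.16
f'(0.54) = -2.61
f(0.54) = 10.03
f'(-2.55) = 53.11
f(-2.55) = -53.25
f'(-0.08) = 3.98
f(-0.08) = 9.72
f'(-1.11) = 20.02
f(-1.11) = -2.09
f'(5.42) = 26.09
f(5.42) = 9.22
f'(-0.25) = 6.19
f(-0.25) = 8.86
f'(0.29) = -0.23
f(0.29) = 10.39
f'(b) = (b - 5)*(b - 2) + (b - 5)*(b + 1) + (b - 2)*(b + 1) = 3*b^2 - 12*b + 3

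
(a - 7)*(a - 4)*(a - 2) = a^3 - 13*a^2 + 50*a - 56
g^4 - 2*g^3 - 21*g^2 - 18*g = g*(g - 6)*(g + 1)*(g + 3)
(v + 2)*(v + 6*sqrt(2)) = v^2 + 2*v + 6*sqrt(2)*v + 12*sqrt(2)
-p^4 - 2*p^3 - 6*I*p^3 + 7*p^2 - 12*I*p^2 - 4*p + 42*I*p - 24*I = (p + 4)*(p + 6*I)*(I*p - I)^2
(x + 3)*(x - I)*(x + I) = x^3 + 3*x^2 + x + 3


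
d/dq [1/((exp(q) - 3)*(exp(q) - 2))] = (5 - 2*exp(q))*exp(q)/(exp(4*q) - 10*exp(3*q) + 37*exp(2*q) - 60*exp(q) + 36)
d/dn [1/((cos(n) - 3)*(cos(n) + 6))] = (2*cos(n) + 3)*sin(n)/((cos(n) - 3)^2*(cos(n) + 6)^2)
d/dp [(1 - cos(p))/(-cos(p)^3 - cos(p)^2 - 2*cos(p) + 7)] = (-2*sin(p)^2*cos(p) + 2*sin(p)^2 + 3)*sin(p)/(cos(p)^3 + cos(p)^2 + 2*cos(p) - 7)^2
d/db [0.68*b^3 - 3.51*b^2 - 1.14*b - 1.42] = 2.04*b^2 - 7.02*b - 1.14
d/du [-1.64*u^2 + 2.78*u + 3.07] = 2.78 - 3.28*u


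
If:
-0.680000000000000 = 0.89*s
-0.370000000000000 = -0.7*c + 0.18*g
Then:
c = 0.257142857142857*g + 0.528571428571429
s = -0.76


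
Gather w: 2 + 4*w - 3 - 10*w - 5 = -6*w - 6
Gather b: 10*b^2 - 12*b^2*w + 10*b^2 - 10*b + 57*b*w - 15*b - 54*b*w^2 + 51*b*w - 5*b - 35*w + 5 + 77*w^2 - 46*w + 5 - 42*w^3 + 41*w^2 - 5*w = b^2*(20 - 12*w) + b*(-54*w^2 + 108*w - 30) - 42*w^3 + 118*w^2 - 86*w + 10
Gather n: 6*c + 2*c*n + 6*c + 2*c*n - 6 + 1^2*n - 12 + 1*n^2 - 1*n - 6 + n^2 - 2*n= 12*c + 2*n^2 + n*(4*c - 2) - 24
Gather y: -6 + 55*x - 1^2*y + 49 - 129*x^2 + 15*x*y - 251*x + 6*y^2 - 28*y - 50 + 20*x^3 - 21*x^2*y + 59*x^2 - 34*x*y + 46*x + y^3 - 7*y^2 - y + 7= 20*x^3 - 70*x^2 - 150*x + y^3 - y^2 + y*(-21*x^2 - 19*x - 30)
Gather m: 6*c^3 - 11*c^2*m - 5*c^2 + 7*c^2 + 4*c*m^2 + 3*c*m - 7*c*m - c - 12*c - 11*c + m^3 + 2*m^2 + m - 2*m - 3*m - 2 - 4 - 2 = 6*c^3 + 2*c^2 - 24*c + m^3 + m^2*(4*c + 2) + m*(-11*c^2 - 4*c - 4) - 8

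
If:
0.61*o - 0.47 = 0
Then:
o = 0.77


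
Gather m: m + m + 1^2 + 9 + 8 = 2*m + 18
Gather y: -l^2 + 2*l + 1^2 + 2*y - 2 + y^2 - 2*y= -l^2 + 2*l + y^2 - 1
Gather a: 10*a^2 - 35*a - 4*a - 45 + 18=10*a^2 - 39*a - 27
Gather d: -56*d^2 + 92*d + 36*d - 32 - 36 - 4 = -56*d^2 + 128*d - 72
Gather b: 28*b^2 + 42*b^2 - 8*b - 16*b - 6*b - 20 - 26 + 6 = 70*b^2 - 30*b - 40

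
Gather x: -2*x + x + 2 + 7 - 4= 5 - x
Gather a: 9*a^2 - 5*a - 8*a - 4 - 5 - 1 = 9*a^2 - 13*a - 10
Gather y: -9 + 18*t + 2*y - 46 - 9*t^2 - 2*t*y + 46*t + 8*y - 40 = -9*t^2 + 64*t + y*(10 - 2*t) - 95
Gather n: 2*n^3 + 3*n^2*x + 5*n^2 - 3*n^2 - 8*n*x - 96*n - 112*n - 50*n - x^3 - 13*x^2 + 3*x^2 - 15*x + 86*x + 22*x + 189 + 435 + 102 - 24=2*n^3 + n^2*(3*x + 2) + n*(-8*x - 258) - x^3 - 10*x^2 + 93*x + 702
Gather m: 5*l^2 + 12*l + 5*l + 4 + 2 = 5*l^2 + 17*l + 6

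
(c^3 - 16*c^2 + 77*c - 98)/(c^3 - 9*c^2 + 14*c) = (c - 7)/c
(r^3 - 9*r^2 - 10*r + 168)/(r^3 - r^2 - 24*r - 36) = (r^2 - 3*r - 28)/(r^2 + 5*r + 6)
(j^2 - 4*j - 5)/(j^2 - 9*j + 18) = (j^2 - 4*j - 5)/(j^2 - 9*j + 18)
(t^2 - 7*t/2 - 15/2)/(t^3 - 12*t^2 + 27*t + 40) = (t + 3/2)/(t^2 - 7*t - 8)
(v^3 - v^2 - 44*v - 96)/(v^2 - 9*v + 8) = (v^2 + 7*v + 12)/(v - 1)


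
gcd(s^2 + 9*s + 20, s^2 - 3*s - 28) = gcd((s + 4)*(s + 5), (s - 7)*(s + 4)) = s + 4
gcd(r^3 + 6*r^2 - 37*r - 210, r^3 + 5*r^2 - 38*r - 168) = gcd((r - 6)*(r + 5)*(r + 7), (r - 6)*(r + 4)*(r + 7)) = r^2 + r - 42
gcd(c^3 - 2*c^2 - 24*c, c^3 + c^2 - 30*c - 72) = c^2 - 2*c - 24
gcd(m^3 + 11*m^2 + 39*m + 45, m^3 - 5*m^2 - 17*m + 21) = m + 3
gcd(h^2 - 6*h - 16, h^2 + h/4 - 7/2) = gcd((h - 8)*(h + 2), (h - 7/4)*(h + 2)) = h + 2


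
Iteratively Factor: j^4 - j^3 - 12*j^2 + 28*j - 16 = (j - 2)*(j^3 + j^2 - 10*j + 8) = (j - 2)*(j - 1)*(j^2 + 2*j - 8) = (j - 2)^2*(j - 1)*(j + 4)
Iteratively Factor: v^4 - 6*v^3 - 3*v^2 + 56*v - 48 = (v - 4)*(v^3 - 2*v^2 - 11*v + 12) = (v - 4)*(v + 3)*(v^2 - 5*v + 4) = (v - 4)^2*(v + 3)*(v - 1)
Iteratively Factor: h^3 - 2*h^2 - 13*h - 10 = (h + 2)*(h^2 - 4*h - 5) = (h + 1)*(h + 2)*(h - 5)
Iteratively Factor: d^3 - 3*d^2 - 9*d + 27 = (d + 3)*(d^2 - 6*d + 9) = (d - 3)*(d + 3)*(d - 3)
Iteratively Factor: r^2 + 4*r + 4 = (r + 2)*(r + 2)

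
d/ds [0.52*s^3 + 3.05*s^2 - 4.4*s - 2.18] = 1.56*s^2 + 6.1*s - 4.4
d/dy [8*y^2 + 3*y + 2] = 16*y + 3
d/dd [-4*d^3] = -12*d^2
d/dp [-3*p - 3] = -3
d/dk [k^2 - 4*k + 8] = 2*k - 4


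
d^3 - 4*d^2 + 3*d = d*(d - 3)*(d - 1)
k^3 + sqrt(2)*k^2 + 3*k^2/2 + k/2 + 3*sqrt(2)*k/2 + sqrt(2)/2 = (k + 1/2)*(k + 1)*(k + sqrt(2))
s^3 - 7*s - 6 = (s - 3)*(s + 1)*(s + 2)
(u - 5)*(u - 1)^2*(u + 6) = u^4 - u^3 - 31*u^2 + 61*u - 30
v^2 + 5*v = v*(v + 5)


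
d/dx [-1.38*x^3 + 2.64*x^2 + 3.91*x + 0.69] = -4.14*x^2 + 5.28*x + 3.91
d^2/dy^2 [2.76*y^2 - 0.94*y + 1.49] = 5.52000000000000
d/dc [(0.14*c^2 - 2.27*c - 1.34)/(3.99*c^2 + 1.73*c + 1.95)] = (9.2995*c^2 + 11.2392*c - 2.1083)/(15.9201*c^4 + 13.8054*c^3 + 18.5539*c^2 + 6.747*c + 3.8025)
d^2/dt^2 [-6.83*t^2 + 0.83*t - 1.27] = -13.6600000000000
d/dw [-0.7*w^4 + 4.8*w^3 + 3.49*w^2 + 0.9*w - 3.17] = -2.8*w^3 + 14.4*w^2 + 6.98*w + 0.9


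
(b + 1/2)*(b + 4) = b^2 + 9*b/2 + 2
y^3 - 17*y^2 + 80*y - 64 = (y - 8)^2*(y - 1)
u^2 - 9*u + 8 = (u - 8)*(u - 1)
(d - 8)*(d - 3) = d^2 - 11*d + 24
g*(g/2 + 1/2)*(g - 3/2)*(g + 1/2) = g^4/2 - 7*g^2/8 - 3*g/8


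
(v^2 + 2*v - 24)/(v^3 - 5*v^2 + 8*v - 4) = (v^2 + 2*v - 24)/(v^3 - 5*v^2 + 8*v - 4)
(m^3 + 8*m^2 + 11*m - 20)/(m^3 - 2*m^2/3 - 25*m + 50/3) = 3*(m^2 + 3*m - 4)/(3*m^2 - 17*m + 10)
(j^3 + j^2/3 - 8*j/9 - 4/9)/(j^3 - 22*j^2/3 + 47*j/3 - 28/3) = (9*j^2 + 12*j + 4)/(3*(3*j^2 - 19*j + 28))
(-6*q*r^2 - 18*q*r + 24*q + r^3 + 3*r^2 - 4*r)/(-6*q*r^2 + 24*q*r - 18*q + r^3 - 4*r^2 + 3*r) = (r + 4)/(r - 3)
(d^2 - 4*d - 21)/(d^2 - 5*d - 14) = (d + 3)/(d + 2)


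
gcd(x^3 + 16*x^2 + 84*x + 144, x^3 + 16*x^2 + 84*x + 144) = x^3 + 16*x^2 + 84*x + 144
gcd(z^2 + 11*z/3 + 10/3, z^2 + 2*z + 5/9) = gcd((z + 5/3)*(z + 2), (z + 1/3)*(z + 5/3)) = z + 5/3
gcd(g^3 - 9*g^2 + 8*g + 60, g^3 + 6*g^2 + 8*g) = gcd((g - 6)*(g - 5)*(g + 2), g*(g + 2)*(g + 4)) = g + 2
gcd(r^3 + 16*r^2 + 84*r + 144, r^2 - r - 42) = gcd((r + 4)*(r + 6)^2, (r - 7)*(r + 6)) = r + 6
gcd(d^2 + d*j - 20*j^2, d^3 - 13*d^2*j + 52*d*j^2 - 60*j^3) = 1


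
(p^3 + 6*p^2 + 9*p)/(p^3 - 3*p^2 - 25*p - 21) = p*(p + 3)/(p^2 - 6*p - 7)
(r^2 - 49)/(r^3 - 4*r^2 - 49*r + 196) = 1/(r - 4)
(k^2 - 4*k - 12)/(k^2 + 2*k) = (k - 6)/k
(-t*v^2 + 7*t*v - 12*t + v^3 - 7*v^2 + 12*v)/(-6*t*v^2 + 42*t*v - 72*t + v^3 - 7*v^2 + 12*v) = (t - v)/(6*t - v)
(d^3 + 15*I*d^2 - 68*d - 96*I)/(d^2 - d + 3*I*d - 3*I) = (d^2 + 12*I*d - 32)/(d - 1)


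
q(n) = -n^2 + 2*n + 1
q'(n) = 2 - 2*n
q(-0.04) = 0.92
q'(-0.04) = 2.08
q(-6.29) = -51.14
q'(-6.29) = 14.58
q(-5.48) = -39.99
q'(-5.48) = 12.96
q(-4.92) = -33.05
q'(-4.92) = 11.84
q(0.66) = 1.88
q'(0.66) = 0.68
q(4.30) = -8.89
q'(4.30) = -6.60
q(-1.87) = -6.24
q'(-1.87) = 5.74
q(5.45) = -17.80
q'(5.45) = -8.90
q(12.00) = -119.00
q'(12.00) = -22.00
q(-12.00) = -167.00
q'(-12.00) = 26.00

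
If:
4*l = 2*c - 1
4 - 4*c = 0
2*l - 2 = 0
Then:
No Solution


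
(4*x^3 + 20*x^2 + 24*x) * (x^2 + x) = 4*x^5 + 24*x^4 + 44*x^3 + 24*x^2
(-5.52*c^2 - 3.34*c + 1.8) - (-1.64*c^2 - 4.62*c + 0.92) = -3.88*c^2 + 1.28*c + 0.88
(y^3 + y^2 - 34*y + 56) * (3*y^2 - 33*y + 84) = 3*y^5 - 30*y^4 - 51*y^3 + 1374*y^2 - 4704*y + 4704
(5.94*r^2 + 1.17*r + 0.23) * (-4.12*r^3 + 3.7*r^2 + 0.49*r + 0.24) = -24.4728*r^5 + 17.1576*r^4 + 6.292*r^3 + 2.8499*r^2 + 0.3935*r + 0.0552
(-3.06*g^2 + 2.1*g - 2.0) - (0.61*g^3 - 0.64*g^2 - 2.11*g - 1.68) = -0.61*g^3 - 2.42*g^2 + 4.21*g - 0.32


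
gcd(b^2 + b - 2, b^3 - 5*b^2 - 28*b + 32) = b - 1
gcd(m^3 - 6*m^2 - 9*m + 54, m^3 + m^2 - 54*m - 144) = m + 3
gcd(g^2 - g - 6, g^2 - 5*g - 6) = 1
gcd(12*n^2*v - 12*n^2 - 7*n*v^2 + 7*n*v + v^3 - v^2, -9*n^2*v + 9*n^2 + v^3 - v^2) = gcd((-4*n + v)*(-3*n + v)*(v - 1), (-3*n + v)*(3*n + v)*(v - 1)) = -3*n*v + 3*n + v^2 - v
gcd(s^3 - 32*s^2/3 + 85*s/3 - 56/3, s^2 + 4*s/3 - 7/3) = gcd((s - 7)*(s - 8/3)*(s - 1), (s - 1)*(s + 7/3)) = s - 1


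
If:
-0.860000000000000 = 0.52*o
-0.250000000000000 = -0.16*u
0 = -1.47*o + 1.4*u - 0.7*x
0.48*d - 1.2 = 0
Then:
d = 2.50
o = -1.65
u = 1.56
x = 6.60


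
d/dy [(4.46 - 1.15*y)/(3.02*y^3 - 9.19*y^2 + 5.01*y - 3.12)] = (6.946*y^3 - 50.9761*y^2 + 81.9748*y - 18.7566)/(9.1204*y^6 - 55.5076*y^5 + 114.7165*y^4 - 110.9286*y^3 + 82.4457*y^2 - 31.2624*y + 9.7344)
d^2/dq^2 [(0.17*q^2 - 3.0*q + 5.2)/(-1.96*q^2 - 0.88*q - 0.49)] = (23.636032*q^3 - 118.878312*q^2 - 71.10096*q - 0.734434000000001)/(7.529536*q^6 + 10.141824*q^5 + 10.200624*q^4 + 5.752384*q^3 + 2.550156*q^2 + 0.633864*q + 0.117649)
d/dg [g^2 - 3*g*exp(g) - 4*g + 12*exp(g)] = -3*g*exp(g) + 2*g + 9*exp(g) - 4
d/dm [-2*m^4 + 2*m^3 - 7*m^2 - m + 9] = -8*m^3 + 6*m^2 - 14*m - 1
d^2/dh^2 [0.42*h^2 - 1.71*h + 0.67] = 0.840000000000000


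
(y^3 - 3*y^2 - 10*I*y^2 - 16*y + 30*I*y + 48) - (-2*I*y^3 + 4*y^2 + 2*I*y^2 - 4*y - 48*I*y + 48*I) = y^3 + 2*I*y^3 - 7*y^2 - 12*I*y^2 - 12*y + 78*I*y + 48 - 48*I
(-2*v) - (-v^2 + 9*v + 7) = v^2 - 11*v - 7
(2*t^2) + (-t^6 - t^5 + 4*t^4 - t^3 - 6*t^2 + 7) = -t^6 - t^5 + 4*t^4 - t^3 - 4*t^2 + 7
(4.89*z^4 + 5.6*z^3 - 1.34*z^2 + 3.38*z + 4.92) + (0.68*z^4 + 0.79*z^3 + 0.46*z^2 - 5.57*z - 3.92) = 5.57*z^4 + 6.39*z^3 - 0.88*z^2 - 2.19*z + 1.0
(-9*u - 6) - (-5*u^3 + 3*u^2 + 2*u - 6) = 5*u^3 - 3*u^2 - 11*u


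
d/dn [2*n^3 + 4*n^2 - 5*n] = 6*n^2 + 8*n - 5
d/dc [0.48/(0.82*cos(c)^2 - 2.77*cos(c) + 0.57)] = (0.7872*cos(c) - 1.3296)*sin(c)/(0.82*cos(c)^2 - 2.77*cos(c) + 0.57)^2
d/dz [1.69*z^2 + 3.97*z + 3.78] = 3.38*z + 3.97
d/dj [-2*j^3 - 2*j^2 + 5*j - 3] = -6*j^2 - 4*j + 5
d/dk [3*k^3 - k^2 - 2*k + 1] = 9*k^2 - 2*k - 2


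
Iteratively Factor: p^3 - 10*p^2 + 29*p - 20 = (p - 5)*(p^2 - 5*p + 4) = (p - 5)*(p - 4)*(p - 1)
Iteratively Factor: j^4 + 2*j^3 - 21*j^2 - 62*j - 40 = (j + 4)*(j^3 - 2*j^2 - 13*j - 10) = (j - 5)*(j + 4)*(j^2 + 3*j + 2) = (j - 5)*(j + 1)*(j + 4)*(j + 2)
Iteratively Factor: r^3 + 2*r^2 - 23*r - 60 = (r - 5)*(r^2 + 7*r + 12) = (r - 5)*(r + 4)*(r + 3)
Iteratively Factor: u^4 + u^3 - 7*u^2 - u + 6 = (u - 2)*(u^3 + 3*u^2 - u - 3) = (u - 2)*(u + 1)*(u^2 + 2*u - 3) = (u - 2)*(u + 1)*(u + 3)*(u - 1)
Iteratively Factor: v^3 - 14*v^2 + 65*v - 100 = (v - 4)*(v^2 - 10*v + 25) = (v - 5)*(v - 4)*(v - 5)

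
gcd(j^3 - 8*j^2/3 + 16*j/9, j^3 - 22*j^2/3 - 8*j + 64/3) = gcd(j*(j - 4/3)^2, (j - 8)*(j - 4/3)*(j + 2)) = j - 4/3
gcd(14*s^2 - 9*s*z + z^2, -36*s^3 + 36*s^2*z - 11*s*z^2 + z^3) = -2*s + z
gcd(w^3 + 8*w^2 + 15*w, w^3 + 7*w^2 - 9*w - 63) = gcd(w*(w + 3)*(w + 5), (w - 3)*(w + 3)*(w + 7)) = w + 3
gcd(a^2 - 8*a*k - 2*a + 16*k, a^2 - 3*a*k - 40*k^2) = a - 8*k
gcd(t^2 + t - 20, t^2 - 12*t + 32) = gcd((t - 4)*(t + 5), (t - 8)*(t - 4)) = t - 4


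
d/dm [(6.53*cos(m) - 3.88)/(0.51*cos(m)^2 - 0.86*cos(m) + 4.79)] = (3.3303*cos(m)^2 - 3.9576*cos(m) - 27.9419)*sin(m)/(0.2601*cos(m)^4 - 0.8772*cos(m)^3 + 5.6254*cos(m)^2 - 8.2388*cos(m) + 22.9441)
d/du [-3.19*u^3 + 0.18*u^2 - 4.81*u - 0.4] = -9.57*u^2 + 0.36*u - 4.81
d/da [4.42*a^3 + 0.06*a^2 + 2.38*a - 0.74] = 13.26*a^2 + 0.12*a + 2.38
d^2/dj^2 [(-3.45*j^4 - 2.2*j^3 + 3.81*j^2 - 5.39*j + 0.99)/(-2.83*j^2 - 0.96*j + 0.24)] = (55.2614100000001*j^6 + 56.2377600000001*j^5 + 5.01768000000001*j^4 + 101.363398*j^3 - 63.756018*j^2 + 6.587856*j - 1.124784)/(22.665187*j^6 + 23.065632*j^5 + 2.057976*j^4 - 3.027456*j^3 - 0.174528*j^2 + 0.165888*j - 0.013824)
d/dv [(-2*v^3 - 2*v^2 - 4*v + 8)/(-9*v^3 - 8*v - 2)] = 2*(-9*v^4 - 20*v^3 + 122*v^2 + 4*v + 36)/(81*v^6 + 144*v^4 + 36*v^3 + 64*v^2 + 32*v + 4)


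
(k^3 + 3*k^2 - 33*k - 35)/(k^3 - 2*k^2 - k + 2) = (k^2 + 2*k - 35)/(k^2 - 3*k + 2)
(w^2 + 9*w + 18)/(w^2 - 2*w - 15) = (w + 6)/(w - 5)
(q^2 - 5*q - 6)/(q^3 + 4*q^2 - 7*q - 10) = (q - 6)/(q^2 + 3*q - 10)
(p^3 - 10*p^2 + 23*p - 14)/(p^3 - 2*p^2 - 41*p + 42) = (p - 2)/(p + 6)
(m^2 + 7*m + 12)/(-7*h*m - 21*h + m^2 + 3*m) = (-m - 4)/(7*h - m)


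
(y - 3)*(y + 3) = y^2 - 9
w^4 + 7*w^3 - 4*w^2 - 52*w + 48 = (w - 2)*(w - 1)*(w + 4)*(w + 6)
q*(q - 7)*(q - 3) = q^3 - 10*q^2 + 21*q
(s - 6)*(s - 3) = s^2 - 9*s + 18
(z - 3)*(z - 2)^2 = z^3 - 7*z^2 + 16*z - 12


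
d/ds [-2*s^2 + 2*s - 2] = 2 - 4*s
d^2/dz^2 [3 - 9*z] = 0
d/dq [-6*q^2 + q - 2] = 1 - 12*q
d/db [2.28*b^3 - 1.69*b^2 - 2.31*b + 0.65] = 6.84*b^2 - 3.38*b - 2.31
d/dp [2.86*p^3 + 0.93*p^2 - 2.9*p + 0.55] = 8.58*p^2 + 1.86*p - 2.9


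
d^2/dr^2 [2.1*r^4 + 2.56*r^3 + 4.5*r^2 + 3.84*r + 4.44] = 25.2*r^2 + 15.36*r + 9.0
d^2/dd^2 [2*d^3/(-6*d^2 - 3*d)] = -4/(24*d^3 + 36*d^2 + 18*d + 3)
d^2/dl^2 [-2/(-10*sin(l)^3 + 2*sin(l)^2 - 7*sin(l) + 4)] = 2*(-900*sin(l)^6 + 220*sin(l)^5 + 1044*sin(l)^4 - 638*sin(l)^3 + 427*sin(l)^2 + 128*sin(l) + 82)/(10*sin(l)^3 - 2*sin(l)^2 + 7*sin(l) - 4)^3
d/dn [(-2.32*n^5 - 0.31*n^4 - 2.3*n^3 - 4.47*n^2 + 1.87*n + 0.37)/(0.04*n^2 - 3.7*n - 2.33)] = (-0.2784*n^6 + 34.3112*n^5 + 30.377*n^4 + 19.9092*n^3 + 32.5412*n^2 + 20.8006*n - 2.9881)/(0.0016*n^4 - 0.296*n^3 + 13.5036*n^2 + 17.242*n + 5.4289)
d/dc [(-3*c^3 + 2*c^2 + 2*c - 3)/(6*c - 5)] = (-36*c^3 + 57*c^2 - 20*c + 8)/(36*c^2 - 60*c + 25)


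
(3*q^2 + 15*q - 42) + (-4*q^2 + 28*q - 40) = -q^2 + 43*q - 82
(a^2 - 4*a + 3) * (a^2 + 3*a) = a^4 - a^3 - 9*a^2 + 9*a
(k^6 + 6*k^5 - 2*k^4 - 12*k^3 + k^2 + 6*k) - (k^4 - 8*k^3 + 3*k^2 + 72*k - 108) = k^6 + 6*k^5 - 3*k^4 - 4*k^3 - 2*k^2 - 66*k + 108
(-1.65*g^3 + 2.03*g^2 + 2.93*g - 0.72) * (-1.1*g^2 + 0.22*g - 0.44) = 1.815*g^5 - 2.596*g^4 - 2.0504*g^3 + 0.5434*g^2 - 1.4476*g + 0.3168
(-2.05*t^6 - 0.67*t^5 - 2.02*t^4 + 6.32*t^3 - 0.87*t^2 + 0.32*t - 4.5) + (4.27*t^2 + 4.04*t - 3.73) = -2.05*t^6 - 0.67*t^5 - 2.02*t^4 + 6.32*t^3 + 3.4*t^2 + 4.36*t - 8.23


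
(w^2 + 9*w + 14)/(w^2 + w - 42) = (w + 2)/(w - 6)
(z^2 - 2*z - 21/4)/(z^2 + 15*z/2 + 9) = (z - 7/2)/(z + 6)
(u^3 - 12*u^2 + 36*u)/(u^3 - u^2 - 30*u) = (u - 6)/(u + 5)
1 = 1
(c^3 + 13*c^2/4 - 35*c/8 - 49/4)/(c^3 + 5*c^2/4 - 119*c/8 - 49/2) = (c - 2)/(c - 4)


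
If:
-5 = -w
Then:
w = 5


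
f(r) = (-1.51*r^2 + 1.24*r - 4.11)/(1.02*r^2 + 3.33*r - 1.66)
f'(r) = (1.24 - 3.02*r)/(1.02*r^2 + 3.33*r - 1.66) + (-2.04*r - 3.33)*(-1.51*r^2 + 1.24*r - 4.11)/(1.02*r^2 + 3.33*r - 1.66)^2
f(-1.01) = 1.73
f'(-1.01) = -0.52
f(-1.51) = 2.16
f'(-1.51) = -1.21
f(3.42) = -0.81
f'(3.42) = -0.03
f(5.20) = -0.89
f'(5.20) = -0.05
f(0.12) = 3.20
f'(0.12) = 8.47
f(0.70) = -3.40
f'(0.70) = 13.07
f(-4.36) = -11.90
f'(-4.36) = -16.14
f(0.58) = -6.34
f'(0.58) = 45.76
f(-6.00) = -4.37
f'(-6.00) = -1.30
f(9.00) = -1.04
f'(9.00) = -0.03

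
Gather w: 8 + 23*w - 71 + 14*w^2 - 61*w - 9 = 14*w^2 - 38*w - 72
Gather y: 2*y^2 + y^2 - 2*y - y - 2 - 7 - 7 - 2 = 3*y^2 - 3*y - 18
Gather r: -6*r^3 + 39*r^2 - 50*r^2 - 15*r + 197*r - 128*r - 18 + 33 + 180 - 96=-6*r^3 - 11*r^2 + 54*r + 99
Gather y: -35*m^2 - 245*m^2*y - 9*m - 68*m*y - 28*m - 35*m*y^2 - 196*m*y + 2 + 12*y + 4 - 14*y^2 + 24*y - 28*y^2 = -35*m^2 - 37*m + y^2*(-35*m - 42) + y*(-245*m^2 - 264*m + 36) + 6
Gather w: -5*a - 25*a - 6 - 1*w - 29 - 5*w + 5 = -30*a - 6*w - 30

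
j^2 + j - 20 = (j - 4)*(j + 5)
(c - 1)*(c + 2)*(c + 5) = c^3 + 6*c^2 + 3*c - 10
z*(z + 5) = z^2 + 5*z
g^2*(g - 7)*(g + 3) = g^4 - 4*g^3 - 21*g^2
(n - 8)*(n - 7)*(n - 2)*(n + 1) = n^4 - 16*n^3 + 69*n^2 - 26*n - 112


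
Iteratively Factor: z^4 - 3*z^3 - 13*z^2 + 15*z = (z + 3)*(z^3 - 6*z^2 + 5*z) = z*(z + 3)*(z^2 - 6*z + 5) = z*(z - 5)*(z + 3)*(z - 1)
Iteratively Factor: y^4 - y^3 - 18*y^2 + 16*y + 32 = (y + 4)*(y^3 - 5*y^2 + 2*y + 8) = (y - 4)*(y + 4)*(y^2 - y - 2) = (y - 4)*(y + 1)*(y + 4)*(y - 2)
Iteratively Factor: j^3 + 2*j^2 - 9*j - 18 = (j - 3)*(j^2 + 5*j + 6) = (j - 3)*(j + 2)*(j + 3)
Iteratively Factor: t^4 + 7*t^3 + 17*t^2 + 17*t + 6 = (t + 2)*(t^3 + 5*t^2 + 7*t + 3) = (t + 1)*(t + 2)*(t^2 + 4*t + 3) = (t + 1)^2*(t + 2)*(t + 3)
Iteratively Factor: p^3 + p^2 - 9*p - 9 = (p + 3)*(p^2 - 2*p - 3) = (p - 3)*(p + 3)*(p + 1)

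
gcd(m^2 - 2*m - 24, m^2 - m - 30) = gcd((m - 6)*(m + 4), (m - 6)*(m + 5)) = m - 6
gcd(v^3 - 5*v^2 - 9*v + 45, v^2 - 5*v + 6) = v - 3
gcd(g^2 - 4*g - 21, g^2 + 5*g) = 1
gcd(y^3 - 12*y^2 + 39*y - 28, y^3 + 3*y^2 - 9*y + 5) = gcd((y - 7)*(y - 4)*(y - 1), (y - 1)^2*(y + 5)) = y - 1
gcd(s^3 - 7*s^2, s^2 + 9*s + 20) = 1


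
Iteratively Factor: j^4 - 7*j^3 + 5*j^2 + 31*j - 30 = (j - 1)*(j^3 - 6*j^2 - j + 30) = (j - 3)*(j - 1)*(j^2 - 3*j - 10) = (j - 5)*(j - 3)*(j - 1)*(j + 2)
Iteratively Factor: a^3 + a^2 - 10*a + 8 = (a - 1)*(a^2 + 2*a - 8) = (a - 2)*(a - 1)*(a + 4)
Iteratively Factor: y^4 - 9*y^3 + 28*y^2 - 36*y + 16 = (y - 2)*(y^3 - 7*y^2 + 14*y - 8) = (y - 2)*(y - 1)*(y^2 - 6*y + 8) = (y - 4)*(y - 2)*(y - 1)*(y - 2)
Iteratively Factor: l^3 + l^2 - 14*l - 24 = (l + 2)*(l^2 - l - 12) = (l + 2)*(l + 3)*(l - 4)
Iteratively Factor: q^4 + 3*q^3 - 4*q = (q - 1)*(q^3 + 4*q^2 + 4*q) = (q - 1)*(q + 2)*(q^2 + 2*q) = (q - 1)*(q + 2)^2*(q)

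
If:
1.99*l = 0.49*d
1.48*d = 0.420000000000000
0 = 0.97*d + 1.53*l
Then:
No Solution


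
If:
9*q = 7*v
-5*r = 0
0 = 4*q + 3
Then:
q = -3/4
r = 0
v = -27/28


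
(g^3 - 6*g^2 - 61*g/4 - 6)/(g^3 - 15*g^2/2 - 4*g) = (g + 3/2)/g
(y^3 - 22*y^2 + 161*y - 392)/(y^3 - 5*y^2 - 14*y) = (y^2 - 15*y + 56)/(y*(y + 2))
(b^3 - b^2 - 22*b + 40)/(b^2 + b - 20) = b - 2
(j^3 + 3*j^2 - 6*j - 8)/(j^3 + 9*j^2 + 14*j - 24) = (j^2 - j - 2)/(j^2 + 5*j - 6)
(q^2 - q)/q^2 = (q - 1)/q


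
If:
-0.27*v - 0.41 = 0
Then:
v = -1.52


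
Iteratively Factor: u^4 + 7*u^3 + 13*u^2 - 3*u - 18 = (u + 3)*(u^3 + 4*u^2 + u - 6) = (u - 1)*(u + 3)*(u^2 + 5*u + 6) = (u - 1)*(u + 3)^2*(u + 2)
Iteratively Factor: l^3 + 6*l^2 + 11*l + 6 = (l + 2)*(l^2 + 4*l + 3) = (l + 1)*(l + 2)*(l + 3)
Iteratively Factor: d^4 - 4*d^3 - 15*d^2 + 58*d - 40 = (d - 1)*(d^3 - 3*d^2 - 18*d + 40) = (d - 1)*(d + 4)*(d^2 - 7*d + 10) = (d - 5)*(d - 1)*(d + 4)*(d - 2)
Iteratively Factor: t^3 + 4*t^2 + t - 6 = (t + 3)*(t^2 + t - 2) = (t + 2)*(t + 3)*(t - 1)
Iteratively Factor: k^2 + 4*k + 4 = (k + 2)*(k + 2)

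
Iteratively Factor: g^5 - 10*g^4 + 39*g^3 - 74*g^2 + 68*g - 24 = (g - 2)*(g^4 - 8*g^3 + 23*g^2 - 28*g + 12) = (g - 3)*(g - 2)*(g^3 - 5*g^2 + 8*g - 4) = (g - 3)*(g - 2)^2*(g^2 - 3*g + 2) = (g - 3)*(g - 2)^2*(g - 1)*(g - 2)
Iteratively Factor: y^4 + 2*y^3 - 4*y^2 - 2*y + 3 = (y - 1)*(y^3 + 3*y^2 - y - 3) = (y - 1)*(y + 3)*(y^2 - 1) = (y - 1)*(y + 1)*(y + 3)*(y - 1)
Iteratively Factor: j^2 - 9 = (j + 3)*(j - 3)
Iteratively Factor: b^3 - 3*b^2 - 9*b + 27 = (b - 3)*(b^2 - 9) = (b - 3)^2*(b + 3)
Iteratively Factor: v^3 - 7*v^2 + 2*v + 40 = (v - 5)*(v^2 - 2*v - 8) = (v - 5)*(v - 4)*(v + 2)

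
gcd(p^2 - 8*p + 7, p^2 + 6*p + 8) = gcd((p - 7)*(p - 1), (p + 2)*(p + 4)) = 1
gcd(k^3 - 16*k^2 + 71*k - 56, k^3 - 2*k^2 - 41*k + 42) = k^2 - 8*k + 7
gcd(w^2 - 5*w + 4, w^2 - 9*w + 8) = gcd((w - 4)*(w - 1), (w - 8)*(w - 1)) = w - 1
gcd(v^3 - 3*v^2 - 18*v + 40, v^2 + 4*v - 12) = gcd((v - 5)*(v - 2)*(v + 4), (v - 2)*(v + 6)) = v - 2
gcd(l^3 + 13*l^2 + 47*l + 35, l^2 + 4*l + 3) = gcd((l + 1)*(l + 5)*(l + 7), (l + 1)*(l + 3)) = l + 1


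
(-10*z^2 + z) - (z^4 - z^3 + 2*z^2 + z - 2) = -z^4 + z^3 - 12*z^2 + 2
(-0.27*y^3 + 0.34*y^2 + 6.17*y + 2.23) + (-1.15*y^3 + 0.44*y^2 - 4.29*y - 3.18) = -1.42*y^3 + 0.78*y^2 + 1.88*y - 0.95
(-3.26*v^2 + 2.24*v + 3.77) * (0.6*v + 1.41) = -1.956*v^3 - 3.2526*v^2 + 5.4204*v + 5.3157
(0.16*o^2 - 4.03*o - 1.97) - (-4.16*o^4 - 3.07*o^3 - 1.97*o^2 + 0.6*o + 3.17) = 4.16*o^4 + 3.07*o^3 + 2.13*o^2 - 4.63*o - 5.14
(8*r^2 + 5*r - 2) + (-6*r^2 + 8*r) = 2*r^2 + 13*r - 2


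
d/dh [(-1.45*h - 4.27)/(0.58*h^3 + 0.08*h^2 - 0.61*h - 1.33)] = (1.682*h^3 + 7.5458*h^2 + 0.6832*h - 0.6762)/(0.3364*h^6 + 0.0928*h^5 - 0.7012*h^4 - 1.6404*h^3 + 0.1593*h^2 + 1.6226*h + 1.7689)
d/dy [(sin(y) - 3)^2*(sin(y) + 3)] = 3*(sin(y) - 3)*(sin(y) + 1)*cos(y)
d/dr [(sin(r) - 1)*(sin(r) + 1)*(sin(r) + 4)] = (3*sin(r)^2 + 8*sin(r) - 1)*cos(r)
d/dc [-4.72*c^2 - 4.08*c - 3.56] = -9.44*c - 4.08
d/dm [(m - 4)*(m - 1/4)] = 2*m - 17/4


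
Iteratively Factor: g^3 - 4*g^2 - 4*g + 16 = (g + 2)*(g^2 - 6*g + 8) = (g - 4)*(g + 2)*(g - 2)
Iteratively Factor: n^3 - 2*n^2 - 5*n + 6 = (n - 1)*(n^2 - n - 6) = (n - 3)*(n - 1)*(n + 2)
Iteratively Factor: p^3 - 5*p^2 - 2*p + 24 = (p - 3)*(p^2 - 2*p - 8) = (p - 4)*(p - 3)*(p + 2)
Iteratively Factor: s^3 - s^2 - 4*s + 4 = (s + 2)*(s^2 - 3*s + 2) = (s - 2)*(s + 2)*(s - 1)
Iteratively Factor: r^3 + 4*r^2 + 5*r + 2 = (r + 2)*(r^2 + 2*r + 1) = (r + 1)*(r + 2)*(r + 1)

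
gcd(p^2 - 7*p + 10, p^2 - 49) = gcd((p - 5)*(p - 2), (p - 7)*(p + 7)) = 1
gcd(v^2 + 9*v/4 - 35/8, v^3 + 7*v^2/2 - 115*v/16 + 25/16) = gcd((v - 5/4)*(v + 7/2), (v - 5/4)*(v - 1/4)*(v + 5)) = v - 5/4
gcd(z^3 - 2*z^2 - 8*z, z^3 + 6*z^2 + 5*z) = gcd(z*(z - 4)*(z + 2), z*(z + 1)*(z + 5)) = z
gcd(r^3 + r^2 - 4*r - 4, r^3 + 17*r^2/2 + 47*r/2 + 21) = r + 2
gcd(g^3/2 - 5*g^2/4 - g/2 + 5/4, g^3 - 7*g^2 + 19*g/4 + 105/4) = 1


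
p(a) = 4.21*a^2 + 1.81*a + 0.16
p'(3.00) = 27.07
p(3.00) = 43.48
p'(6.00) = 52.33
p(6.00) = 162.58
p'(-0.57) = -2.99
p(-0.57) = 0.50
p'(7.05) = 61.17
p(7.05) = 222.17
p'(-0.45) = -1.98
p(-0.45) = 0.20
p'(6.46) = 56.20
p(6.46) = 187.54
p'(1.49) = 14.36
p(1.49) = 12.20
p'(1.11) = 11.16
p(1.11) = 7.36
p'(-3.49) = -27.58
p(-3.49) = 45.12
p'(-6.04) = -49.05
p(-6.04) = 142.82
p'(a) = 8.42*a + 1.81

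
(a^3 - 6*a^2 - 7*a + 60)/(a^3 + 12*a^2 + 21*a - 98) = (a^3 - 6*a^2 - 7*a + 60)/(a^3 + 12*a^2 + 21*a - 98)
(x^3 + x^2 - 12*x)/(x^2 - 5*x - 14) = x*(-x^2 - x + 12)/(-x^2 + 5*x + 14)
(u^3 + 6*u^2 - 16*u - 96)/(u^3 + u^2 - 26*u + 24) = (u + 4)/(u - 1)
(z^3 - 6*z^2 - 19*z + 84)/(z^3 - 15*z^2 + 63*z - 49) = (z^2 + z - 12)/(z^2 - 8*z + 7)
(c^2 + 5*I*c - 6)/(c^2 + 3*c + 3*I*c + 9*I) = (c + 2*I)/(c + 3)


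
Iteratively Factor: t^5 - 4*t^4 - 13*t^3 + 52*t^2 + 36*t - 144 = (t + 2)*(t^4 - 6*t^3 - t^2 + 54*t - 72) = (t - 4)*(t + 2)*(t^3 - 2*t^2 - 9*t + 18) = (t - 4)*(t - 3)*(t + 2)*(t^2 + t - 6) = (t - 4)*(t - 3)*(t - 2)*(t + 2)*(t + 3)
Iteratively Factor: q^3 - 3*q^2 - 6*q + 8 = (q + 2)*(q^2 - 5*q + 4) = (q - 1)*(q + 2)*(q - 4)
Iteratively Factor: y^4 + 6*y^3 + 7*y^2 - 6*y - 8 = (y + 2)*(y^3 + 4*y^2 - y - 4) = (y + 2)*(y + 4)*(y^2 - 1) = (y - 1)*(y + 2)*(y + 4)*(y + 1)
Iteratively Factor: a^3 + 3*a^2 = (a)*(a^2 + 3*a) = a^2*(a + 3)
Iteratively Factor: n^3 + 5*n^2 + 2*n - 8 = (n + 2)*(n^2 + 3*n - 4) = (n - 1)*(n + 2)*(n + 4)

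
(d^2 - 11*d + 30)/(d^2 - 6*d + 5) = (d - 6)/(d - 1)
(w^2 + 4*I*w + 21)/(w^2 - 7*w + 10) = (w^2 + 4*I*w + 21)/(w^2 - 7*w + 10)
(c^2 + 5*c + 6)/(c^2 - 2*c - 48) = (c^2 + 5*c + 6)/(c^2 - 2*c - 48)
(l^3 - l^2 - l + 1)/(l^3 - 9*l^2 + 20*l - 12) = (l^2 - 1)/(l^2 - 8*l + 12)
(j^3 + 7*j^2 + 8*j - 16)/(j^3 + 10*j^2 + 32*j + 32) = (j - 1)/(j + 2)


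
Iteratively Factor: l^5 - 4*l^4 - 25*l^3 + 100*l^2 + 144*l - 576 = (l - 4)*(l^4 - 25*l^2 + 144) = (l - 4)*(l - 3)*(l^3 + 3*l^2 - 16*l - 48) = (l - 4)^2*(l - 3)*(l^2 + 7*l + 12) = (l - 4)^2*(l - 3)*(l + 4)*(l + 3)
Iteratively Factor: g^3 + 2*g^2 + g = (g + 1)*(g^2 + g) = g*(g + 1)*(g + 1)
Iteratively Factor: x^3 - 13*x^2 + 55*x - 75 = (x - 5)*(x^2 - 8*x + 15) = (x - 5)^2*(x - 3)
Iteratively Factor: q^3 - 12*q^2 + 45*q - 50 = (q - 5)*(q^2 - 7*q + 10) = (q - 5)^2*(q - 2)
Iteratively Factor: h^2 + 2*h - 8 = (h + 4)*(h - 2)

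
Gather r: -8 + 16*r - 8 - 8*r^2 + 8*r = -8*r^2 + 24*r - 16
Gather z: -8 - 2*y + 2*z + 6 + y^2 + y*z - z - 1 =y^2 - 2*y + z*(y + 1) - 3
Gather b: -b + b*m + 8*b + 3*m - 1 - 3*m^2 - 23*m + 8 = b*(m + 7) - 3*m^2 - 20*m + 7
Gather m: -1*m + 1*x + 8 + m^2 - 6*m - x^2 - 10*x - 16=m^2 - 7*m - x^2 - 9*x - 8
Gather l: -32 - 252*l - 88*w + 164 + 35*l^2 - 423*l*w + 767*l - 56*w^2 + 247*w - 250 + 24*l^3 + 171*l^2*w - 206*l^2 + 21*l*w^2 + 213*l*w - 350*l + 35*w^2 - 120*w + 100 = 24*l^3 + l^2*(171*w - 171) + l*(21*w^2 - 210*w + 165) - 21*w^2 + 39*w - 18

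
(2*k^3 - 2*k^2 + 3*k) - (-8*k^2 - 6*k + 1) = 2*k^3 + 6*k^2 + 9*k - 1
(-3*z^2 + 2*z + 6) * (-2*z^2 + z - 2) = 6*z^4 - 7*z^3 - 4*z^2 + 2*z - 12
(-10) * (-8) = 80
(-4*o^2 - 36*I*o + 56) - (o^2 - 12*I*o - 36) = -5*o^2 - 24*I*o + 92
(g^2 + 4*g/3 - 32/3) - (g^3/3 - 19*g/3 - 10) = -g^3/3 + g^2 + 23*g/3 - 2/3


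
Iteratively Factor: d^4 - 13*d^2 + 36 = (d + 2)*(d^3 - 2*d^2 - 9*d + 18) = (d - 2)*(d + 2)*(d^2 - 9) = (d - 3)*(d - 2)*(d + 2)*(d + 3)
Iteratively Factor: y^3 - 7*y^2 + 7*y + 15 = (y + 1)*(y^2 - 8*y + 15) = (y - 5)*(y + 1)*(y - 3)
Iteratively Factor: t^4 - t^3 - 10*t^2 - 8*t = (t - 4)*(t^3 + 3*t^2 + 2*t) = t*(t - 4)*(t^2 + 3*t + 2) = t*(t - 4)*(t + 2)*(t + 1)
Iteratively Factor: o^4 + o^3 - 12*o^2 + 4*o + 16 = (o + 4)*(o^3 - 3*o^2 + 4) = (o + 1)*(o + 4)*(o^2 - 4*o + 4) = (o - 2)*(o + 1)*(o + 4)*(o - 2)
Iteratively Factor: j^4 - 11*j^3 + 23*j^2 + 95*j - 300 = (j - 5)*(j^3 - 6*j^2 - 7*j + 60) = (j - 5)*(j + 3)*(j^2 - 9*j + 20) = (j - 5)^2*(j + 3)*(j - 4)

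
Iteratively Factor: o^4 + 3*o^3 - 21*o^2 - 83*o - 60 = (o + 1)*(o^3 + 2*o^2 - 23*o - 60) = (o + 1)*(o + 4)*(o^2 - 2*o - 15) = (o + 1)*(o + 3)*(o + 4)*(o - 5)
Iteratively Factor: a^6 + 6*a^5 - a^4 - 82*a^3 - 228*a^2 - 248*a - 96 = (a + 1)*(a^5 + 5*a^4 - 6*a^3 - 76*a^2 - 152*a - 96) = (a + 1)*(a + 2)*(a^4 + 3*a^3 - 12*a^2 - 52*a - 48) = (a + 1)*(a + 2)^2*(a^3 + a^2 - 14*a - 24) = (a + 1)*(a + 2)^3*(a^2 - a - 12) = (a + 1)*(a + 2)^3*(a + 3)*(a - 4)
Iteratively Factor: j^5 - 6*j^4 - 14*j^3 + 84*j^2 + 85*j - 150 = (j + 2)*(j^4 - 8*j^3 + 2*j^2 + 80*j - 75) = (j - 1)*(j + 2)*(j^3 - 7*j^2 - 5*j + 75) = (j - 5)*(j - 1)*(j + 2)*(j^2 - 2*j - 15) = (j - 5)^2*(j - 1)*(j + 2)*(j + 3)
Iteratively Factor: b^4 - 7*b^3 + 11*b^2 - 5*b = (b - 1)*(b^3 - 6*b^2 + 5*b) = b*(b - 1)*(b^2 - 6*b + 5) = b*(b - 5)*(b - 1)*(b - 1)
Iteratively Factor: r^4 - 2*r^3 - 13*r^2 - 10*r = (r + 2)*(r^3 - 4*r^2 - 5*r) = (r + 1)*(r + 2)*(r^2 - 5*r) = (r - 5)*(r + 1)*(r + 2)*(r)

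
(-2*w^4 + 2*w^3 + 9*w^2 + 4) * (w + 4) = -2*w^5 - 6*w^4 + 17*w^3 + 36*w^2 + 4*w + 16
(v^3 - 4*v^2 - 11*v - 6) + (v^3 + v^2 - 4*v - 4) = 2*v^3 - 3*v^2 - 15*v - 10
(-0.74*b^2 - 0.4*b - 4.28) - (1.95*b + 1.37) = -0.74*b^2 - 2.35*b - 5.65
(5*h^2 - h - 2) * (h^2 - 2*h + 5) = 5*h^4 - 11*h^3 + 25*h^2 - h - 10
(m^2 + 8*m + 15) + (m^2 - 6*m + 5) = 2*m^2 + 2*m + 20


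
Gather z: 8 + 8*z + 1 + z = 9*z + 9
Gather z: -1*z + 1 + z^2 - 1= z^2 - z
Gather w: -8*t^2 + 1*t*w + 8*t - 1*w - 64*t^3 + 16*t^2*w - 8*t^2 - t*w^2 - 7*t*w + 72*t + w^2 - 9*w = -64*t^3 - 16*t^2 + 80*t + w^2*(1 - t) + w*(16*t^2 - 6*t - 10)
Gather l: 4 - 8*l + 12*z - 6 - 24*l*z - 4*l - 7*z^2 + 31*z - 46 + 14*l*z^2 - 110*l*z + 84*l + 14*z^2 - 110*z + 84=l*(14*z^2 - 134*z + 72) + 7*z^2 - 67*z + 36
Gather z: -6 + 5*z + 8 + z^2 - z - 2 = z^2 + 4*z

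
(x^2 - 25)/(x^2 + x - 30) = (x + 5)/(x + 6)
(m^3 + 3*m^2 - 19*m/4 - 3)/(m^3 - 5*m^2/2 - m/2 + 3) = (m^2 + 9*m/2 + 2)/(m^2 - m - 2)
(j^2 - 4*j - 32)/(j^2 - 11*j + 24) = (j + 4)/(j - 3)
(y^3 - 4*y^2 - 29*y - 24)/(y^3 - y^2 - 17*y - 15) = (y - 8)/(y - 5)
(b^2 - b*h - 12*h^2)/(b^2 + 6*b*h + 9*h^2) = (b - 4*h)/(b + 3*h)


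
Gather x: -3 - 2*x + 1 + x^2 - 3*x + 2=x^2 - 5*x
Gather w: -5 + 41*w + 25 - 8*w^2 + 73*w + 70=-8*w^2 + 114*w + 90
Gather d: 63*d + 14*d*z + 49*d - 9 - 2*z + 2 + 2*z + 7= d*(14*z + 112)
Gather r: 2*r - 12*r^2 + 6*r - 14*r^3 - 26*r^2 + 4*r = -14*r^3 - 38*r^2 + 12*r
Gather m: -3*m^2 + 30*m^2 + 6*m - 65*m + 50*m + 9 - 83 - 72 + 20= 27*m^2 - 9*m - 126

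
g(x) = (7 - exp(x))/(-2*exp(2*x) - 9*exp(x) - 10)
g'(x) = (7 - exp(x))*(4*exp(2*x) + 9*exp(x))/(-2*exp(2*x) - 9*exp(x) - 10)^2 - exp(x)/(-2*exp(2*x) - 9*exp(x) - 10) = (-(exp(x) - 7)*(4*exp(x) + 9) + 2*exp(2*x) + 9*exp(x) + 10)*exp(x)/(2*exp(2*x) + 9*exp(x) + 10)^2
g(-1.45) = -0.55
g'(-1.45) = 0.12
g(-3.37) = -0.68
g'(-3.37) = 0.02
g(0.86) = -0.11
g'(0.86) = 0.17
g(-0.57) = -0.41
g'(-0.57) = 0.20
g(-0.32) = -0.36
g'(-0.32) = 0.22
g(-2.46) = -0.64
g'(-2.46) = 0.06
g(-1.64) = -0.58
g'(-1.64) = 0.11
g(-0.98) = -0.48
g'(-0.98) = 0.17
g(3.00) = 0.01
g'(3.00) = 0.00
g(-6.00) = -0.70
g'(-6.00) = 0.00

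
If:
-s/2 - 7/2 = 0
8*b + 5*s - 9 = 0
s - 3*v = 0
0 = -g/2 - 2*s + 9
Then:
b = 11/2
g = 46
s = -7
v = -7/3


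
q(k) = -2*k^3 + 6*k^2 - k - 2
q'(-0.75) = -13.38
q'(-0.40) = -6.76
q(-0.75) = 2.97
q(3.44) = -15.85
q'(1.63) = 2.62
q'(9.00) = -379.00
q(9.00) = -983.00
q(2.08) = 3.88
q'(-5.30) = -233.14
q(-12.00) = 4330.00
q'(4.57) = -71.47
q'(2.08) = -2.00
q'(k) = -6*k^2 + 12*k - 1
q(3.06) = -6.18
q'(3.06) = -20.46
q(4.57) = -72.15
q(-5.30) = 469.59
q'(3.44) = -30.72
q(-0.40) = -0.51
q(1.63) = 3.65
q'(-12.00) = -1009.00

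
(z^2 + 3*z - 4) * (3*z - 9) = 3*z^3 - 39*z + 36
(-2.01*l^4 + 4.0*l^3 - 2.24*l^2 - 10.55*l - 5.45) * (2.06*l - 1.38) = -4.1406*l^5 + 11.0138*l^4 - 10.1344*l^3 - 18.6418*l^2 + 3.332*l + 7.521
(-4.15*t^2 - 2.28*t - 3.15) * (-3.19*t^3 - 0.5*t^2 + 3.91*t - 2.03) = 13.2385*t^5 + 9.3482*t^4 - 5.038*t^3 + 1.0847*t^2 - 7.6881*t + 6.3945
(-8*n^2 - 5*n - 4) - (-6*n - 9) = -8*n^2 + n + 5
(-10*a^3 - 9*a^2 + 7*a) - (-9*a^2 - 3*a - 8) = -10*a^3 + 10*a + 8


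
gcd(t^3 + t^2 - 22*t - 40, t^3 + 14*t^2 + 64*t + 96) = t + 4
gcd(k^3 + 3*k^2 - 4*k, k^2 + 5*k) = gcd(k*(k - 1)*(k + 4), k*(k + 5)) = k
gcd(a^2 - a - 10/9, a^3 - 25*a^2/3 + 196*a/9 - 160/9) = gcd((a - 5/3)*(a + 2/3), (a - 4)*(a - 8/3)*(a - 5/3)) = a - 5/3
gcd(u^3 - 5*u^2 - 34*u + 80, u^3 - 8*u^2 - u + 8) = u - 8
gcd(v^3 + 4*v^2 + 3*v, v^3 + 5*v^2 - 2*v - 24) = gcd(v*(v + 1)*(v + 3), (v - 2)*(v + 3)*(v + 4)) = v + 3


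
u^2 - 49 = (u - 7)*(u + 7)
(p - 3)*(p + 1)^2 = p^3 - p^2 - 5*p - 3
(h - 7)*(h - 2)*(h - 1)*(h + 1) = h^4 - 9*h^3 + 13*h^2 + 9*h - 14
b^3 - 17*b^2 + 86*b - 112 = (b - 8)*(b - 7)*(b - 2)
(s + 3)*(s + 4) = s^2 + 7*s + 12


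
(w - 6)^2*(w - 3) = w^3 - 15*w^2 + 72*w - 108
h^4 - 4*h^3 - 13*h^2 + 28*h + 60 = (h - 5)*(h - 3)*(h + 2)^2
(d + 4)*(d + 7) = d^2 + 11*d + 28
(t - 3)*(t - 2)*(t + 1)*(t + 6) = t^4 + 2*t^3 - 23*t^2 + 12*t + 36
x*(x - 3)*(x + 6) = x^3 + 3*x^2 - 18*x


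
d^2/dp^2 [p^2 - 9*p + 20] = 2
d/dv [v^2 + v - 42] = 2*v + 1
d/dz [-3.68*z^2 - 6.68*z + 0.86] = -7.36*z - 6.68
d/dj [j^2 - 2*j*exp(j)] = -2*j*exp(j) + 2*j - 2*exp(j)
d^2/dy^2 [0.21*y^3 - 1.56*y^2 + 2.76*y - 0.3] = 1.26*y - 3.12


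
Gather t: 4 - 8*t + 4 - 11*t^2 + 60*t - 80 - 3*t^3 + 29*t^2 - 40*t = -3*t^3 + 18*t^2 + 12*t - 72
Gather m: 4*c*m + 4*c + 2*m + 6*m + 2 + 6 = 4*c + m*(4*c + 8) + 8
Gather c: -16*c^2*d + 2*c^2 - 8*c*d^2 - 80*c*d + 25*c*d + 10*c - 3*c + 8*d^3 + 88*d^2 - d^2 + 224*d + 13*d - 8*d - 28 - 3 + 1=c^2*(2 - 16*d) + c*(-8*d^2 - 55*d + 7) + 8*d^3 + 87*d^2 + 229*d - 30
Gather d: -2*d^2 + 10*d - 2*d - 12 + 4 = -2*d^2 + 8*d - 8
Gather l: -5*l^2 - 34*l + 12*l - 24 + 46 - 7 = -5*l^2 - 22*l + 15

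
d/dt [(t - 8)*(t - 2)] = 2*t - 10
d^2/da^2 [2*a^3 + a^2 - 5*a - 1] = 12*a + 2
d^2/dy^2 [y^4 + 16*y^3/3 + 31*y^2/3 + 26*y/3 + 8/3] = 12*y^2 + 32*y + 62/3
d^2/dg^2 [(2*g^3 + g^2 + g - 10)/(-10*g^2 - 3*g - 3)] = 4*(-14*g^3 + 1518*g^2 + 468*g - 105)/(1000*g^6 + 900*g^5 + 1170*g^4 + 567*g^3 + 351*g^2 + 81*g + 27)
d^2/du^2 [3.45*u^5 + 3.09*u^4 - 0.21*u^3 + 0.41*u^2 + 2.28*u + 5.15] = 69.0*u^3 + 37.08*u^2 - 1.26*u + 0.82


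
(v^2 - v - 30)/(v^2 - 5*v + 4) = (v^2 - v - 30)/(v^2 - 5*v + 4)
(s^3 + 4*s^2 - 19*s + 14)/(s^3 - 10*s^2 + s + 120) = (s^3 + 4*s^2 - 19*s + 14)/(s^3 - 10*s^2 + s + 120)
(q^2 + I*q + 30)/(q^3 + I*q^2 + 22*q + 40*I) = (q + 6*I)/(q^2 + 6*I*q - 8)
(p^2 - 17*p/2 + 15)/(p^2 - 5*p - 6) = (p - 5/2)/(p + 1)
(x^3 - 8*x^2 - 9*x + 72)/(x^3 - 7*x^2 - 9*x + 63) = (x - 8)/(x - 7)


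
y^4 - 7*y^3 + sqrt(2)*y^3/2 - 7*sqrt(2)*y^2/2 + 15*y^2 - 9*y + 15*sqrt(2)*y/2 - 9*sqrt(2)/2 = (y - 3)^2*(y - 1)*(y + sqrt(2)/2)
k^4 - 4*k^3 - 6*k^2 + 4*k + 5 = (k - 5)*(k - 1)*(k + 1)^2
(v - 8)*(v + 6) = v^2 - 2*v - 48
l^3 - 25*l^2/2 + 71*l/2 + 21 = (l - 7)*(l - 6)*(l + 1/2)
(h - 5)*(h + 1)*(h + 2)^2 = h^4 - 17*h^2 - 36*h - 20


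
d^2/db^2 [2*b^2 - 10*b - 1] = 4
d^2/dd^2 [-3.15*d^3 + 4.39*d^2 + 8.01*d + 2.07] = 8.78 - 18.9*d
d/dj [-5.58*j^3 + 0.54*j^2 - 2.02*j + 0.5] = -16.74*j^2 + 1.08*j - 2.02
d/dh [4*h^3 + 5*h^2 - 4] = 2*h*(6*h + 5)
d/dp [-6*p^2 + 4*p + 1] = 4 - 12*p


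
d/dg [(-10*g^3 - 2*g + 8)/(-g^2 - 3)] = 2*(5*g^4 + 44*g^2 + 8*g + 3)/(g^4 + 6*g^2 + 9)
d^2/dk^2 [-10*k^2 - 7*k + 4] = -20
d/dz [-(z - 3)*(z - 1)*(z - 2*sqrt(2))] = -3*z^2 + 4*sqrt(2)*z + 8*z - 8*sqrt(2) - 3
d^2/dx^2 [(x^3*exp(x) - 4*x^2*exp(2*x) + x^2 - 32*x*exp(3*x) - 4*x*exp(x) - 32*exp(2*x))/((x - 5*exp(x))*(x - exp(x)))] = (x^7 - 10*x^6*exp(x) + 2*x^6 - 246*x^5*exp(2*x) - 36*x^5*exp(x) + 2*x^5 + 2078*x^4*exp(3*x) + 396*x^4*exp(2*x) - 136*x^4*exp(x) - 4*x^4 - 5023*x^3*exp(4*x) - 932*x^3*exp(3*x) + 556*x^3*exp(2*x) + 272*x^3*exp(x) + 4*x^3 + 2880*x^2*exp(5*x) - 1350*x^2*exp(4*x) - 592*x^2*exp(3*x) - 1212*x^2*exp(2*x) - 222*x^2*exp(x) - 800*x*exp(6*x) + 5760*x*exp(5*x) + 50*x*exp(4*x) + 1064*x*exp(3*x) + 1272*x*exp(2*x) - 1600*exp(6*x) - 2120*exp(5*x) + 2120*exp(4*x) - 2174*exp(3*x))*exp(x)/(x^6 - 18*x^5*exp(x) + 123*x^4*exp(2*x) - 396*x^3*exp(3*x) + 615*x^2*exp(4*x) - 450*x*exp(5*x) + 125*exp(6*x))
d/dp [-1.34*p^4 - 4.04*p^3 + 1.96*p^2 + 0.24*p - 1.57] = -5.36*p^3 - 12.12*p^2 + 3.92*p + 0.24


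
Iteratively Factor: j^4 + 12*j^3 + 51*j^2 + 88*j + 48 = (j + 3)*(j^3 + 9*j^2 + 24*j + 16) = (j + 3)*(j + 4)*(j^2 + 5*j + 4) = (j + 3)*(j + 4)^2*(j + 1)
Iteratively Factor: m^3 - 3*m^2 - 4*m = (m)*(m^2 - 3*m - 4) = m*(m + 1)*(m - 4)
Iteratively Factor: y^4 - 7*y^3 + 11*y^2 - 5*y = (y - 5)*(y^3 - 2*y^2 + y) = (y - 5)*(y - 1)*(y^2 - y) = (y - 5)*(y - 1)^2*(y)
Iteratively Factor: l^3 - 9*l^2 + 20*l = (l - 5)*(l^2 - 4*l) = l*(l - 5)*(l - 4)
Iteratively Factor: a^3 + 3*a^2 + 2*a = (a)*(a^2 + 3*a + 2) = a*(a + 1)*(a + 2)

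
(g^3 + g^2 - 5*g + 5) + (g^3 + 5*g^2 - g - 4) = 2*g^3 + 6*g^2 - 6*g + 1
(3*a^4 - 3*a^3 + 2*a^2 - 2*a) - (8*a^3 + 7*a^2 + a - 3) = 3*a^4 - 11*a^3 - 5*a^2 - 3*a + 3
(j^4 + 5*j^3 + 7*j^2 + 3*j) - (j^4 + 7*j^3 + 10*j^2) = -2*j^3 - 3*j^2 + 3*j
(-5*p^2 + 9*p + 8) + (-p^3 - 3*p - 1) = -p^3 - 5*p^2 + 6*p + 7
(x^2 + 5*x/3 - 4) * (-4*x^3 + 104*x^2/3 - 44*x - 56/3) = -4*x^5 + 28*x^4 + 268*x^3/9 - 692*x^2/3 + 1304*x/9 + 224/3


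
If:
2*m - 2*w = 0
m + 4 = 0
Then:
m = -4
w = -4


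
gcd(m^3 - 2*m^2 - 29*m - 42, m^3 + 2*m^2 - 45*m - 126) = m^2 - 4*m - 21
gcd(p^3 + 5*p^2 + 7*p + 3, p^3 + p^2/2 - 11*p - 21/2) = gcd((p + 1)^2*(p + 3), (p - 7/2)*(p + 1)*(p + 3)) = p^2 + 4*p + 3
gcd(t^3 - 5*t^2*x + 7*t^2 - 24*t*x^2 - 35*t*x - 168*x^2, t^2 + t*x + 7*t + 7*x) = t + 7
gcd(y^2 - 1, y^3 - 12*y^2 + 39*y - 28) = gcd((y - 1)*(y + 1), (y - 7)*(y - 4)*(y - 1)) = y - 1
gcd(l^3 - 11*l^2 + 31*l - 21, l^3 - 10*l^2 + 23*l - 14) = l^2 - 8*l + 7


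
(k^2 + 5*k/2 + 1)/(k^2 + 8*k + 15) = (k^2 + 5*k/2 + 1)/(k^2 + 8*k + 15)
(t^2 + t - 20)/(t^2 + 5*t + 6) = (t^2 + t - 20)/(t^2 + 5*t + 6)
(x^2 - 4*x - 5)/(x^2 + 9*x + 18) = (x^2 - 4*x - 5)/(x^2 + 9*x + 18)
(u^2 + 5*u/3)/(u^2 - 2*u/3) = (3*u + 5)/(3*u - 2)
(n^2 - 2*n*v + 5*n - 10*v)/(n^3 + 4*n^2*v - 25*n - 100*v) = (n - 2*v)/(n^2 + 4*n*v - 5*n - 20*v)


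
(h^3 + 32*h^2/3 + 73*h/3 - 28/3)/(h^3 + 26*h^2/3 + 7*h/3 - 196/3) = (3*h - 1)/(3*h - 7)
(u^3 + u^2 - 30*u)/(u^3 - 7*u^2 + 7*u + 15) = u*(u + 6)/(u^2 - 2*u - 3)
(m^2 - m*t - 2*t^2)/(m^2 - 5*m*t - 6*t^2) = (-m + 2*t)/(-m + 6*t)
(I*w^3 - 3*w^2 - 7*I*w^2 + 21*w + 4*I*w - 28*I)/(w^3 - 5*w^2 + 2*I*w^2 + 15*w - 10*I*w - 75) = (I*w^3 + w^2*(-3 - 7*I) + w*(21 + 4*I) - 28*I)/(w^3 + w^2*(-5 + 2*I) + w*(15 - 10*I) - 75)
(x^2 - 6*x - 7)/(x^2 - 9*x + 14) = (x + 1)/(x - 2)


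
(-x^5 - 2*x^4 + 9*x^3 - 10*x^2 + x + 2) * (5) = -5*x^5 - 10*x^4 + 45*x^3 - 50*x^2 + 5*x + 10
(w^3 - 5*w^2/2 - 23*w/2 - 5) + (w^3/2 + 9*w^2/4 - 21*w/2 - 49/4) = 3*w^3/2 - w^2/4 - 22*w - 69/4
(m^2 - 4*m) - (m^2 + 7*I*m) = -4*m - 7*I*m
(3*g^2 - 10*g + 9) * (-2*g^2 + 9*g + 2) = -6*g^4 + 47*g^3 - 102*g^2 + 61*g + 18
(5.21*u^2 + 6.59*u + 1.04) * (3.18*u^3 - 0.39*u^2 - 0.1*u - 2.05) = 16.5678*u^5 + 18.9243*u^4 + 0.2161*u^3 - 11.7451*u^2 - 13.6135*u - 2.132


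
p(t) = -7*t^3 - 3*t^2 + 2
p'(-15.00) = -4635.00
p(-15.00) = 22952.00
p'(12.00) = -3096.00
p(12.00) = -12526.00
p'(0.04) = -0.27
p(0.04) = 1.99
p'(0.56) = -9.95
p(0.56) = -0.17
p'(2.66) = -164.55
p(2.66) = -150.97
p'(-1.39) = -32.23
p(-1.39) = 15.00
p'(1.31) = -43.90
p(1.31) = -18.88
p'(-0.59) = -3.77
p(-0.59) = 2.39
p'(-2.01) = -72.78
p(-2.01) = 46.72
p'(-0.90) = -11.61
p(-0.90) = 4.67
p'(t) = -21*t^2 - 6*t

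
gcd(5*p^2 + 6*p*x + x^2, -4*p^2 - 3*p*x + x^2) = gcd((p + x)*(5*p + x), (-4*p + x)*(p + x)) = p + x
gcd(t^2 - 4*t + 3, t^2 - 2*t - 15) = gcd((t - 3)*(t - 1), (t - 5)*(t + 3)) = 1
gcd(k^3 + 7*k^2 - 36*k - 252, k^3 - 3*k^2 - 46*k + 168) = k^2 + k - 42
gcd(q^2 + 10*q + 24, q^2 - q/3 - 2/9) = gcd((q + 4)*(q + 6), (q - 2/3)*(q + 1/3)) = 1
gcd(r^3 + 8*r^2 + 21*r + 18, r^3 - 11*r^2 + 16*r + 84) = r + 2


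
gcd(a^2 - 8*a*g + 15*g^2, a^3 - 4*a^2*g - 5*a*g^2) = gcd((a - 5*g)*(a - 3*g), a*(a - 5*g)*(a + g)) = a - 5*g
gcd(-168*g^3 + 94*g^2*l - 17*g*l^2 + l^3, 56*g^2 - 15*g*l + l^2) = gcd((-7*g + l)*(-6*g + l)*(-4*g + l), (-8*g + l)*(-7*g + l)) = 7*g - l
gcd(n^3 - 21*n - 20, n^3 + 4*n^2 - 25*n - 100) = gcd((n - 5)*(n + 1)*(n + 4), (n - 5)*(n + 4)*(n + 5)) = n^2 - n - 20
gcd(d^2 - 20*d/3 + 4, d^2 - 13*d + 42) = d - 6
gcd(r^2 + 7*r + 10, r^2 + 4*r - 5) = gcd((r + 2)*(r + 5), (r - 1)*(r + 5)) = r + 5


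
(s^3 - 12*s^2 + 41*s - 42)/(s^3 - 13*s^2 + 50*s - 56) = (s - 3)/(s - 4)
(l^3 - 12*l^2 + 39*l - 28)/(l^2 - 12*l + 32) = (l^2 - 8*l + 7)/(l - 8)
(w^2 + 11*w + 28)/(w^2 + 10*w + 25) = (w^2 + 11*w + 28)/(w^2 + 10*w + 25)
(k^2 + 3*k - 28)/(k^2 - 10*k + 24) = (k + 7)/(k - 6)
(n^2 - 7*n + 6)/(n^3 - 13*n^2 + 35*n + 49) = (n^2 - 7*n + 6)/(n^3 - 13*n^2 + 35*n + 49)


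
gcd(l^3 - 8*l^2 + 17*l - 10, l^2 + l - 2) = l - 1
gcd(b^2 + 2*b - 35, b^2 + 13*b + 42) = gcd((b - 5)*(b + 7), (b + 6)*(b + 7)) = b + 7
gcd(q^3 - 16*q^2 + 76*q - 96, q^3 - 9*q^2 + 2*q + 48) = q - 8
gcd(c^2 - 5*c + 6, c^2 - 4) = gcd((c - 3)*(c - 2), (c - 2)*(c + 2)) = c - 2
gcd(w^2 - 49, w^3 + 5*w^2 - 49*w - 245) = w^2 - 49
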